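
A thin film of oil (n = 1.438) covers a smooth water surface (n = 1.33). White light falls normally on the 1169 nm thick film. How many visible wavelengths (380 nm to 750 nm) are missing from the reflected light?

4

Ray reflecting at the top interface goes from n = 1.0 toward n = 1.438: a half-wave phase shift.
Bottom surface (1.438 → 1.33): reflection off a lower-index medium gives no phase shift.
Exactly one π shift → a net half-wave offset.
For minimum reflection here: 2 n t = m λ.
λ = 2 n t / m = 3362 / m nm.
m=4: 841 nm (IR); m=5: 672 nm (visible); m=6: 560 nm (visible); m=7: 480 nm (visible); m=8: 420 nm (visible); m=9: 374 nm (UV).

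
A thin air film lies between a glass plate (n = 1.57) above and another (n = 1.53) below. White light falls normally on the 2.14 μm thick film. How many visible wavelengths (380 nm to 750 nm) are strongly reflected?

At the upper boundary (n = 1.57 to n = 1.0) the reflected ray undergoes no phase shift.
Ray reflecting at the bottom interface goes from n = 1.0 toward n = 1.53: a half-wave phase shift.
The two reflections differ by half a wavelength.
So the condition for constructive reflection is 2 n t = (m + ½) λ.
λ = 2 n t / (m + ½) = 4280 / (m + ½) nm.
m=5: 778 nm (IR); m=6: 658 nm (visible); m=7: 571 nm (visible); m=8: 504 nm (visible); m=9: 451 nm (visible); m=10: 408 nm (visible); m=11: 372 nm (UV).

5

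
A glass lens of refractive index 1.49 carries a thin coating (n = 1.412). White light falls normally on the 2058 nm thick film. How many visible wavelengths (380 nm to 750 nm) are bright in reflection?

Top surface (1.0 → 1.412): reflection off a higher-index medium gives a half-wave phase shift.
Ray reflecting at the bottom interface goes from n = 1.412 toward n = 1.49: a half-wave phase shift.
Zero or two π shifts → no net half-wave offset.
So the condition for constructive reflection is 2 n t = m λ.
λ = 2 n t / m = 5812 / m nm.
m=7: 830 nm (IR); m=8: 726 nm (visible); m=9: 646 nm (visible); m=10: 581 nm (visible); m=11: 528 nm (visible); m=12: 484 nm (visible); m=13: 447 nm (visible); m=14: 415 nm (visible); m=15: 387 nm (visible); m=16: 363 nm (UV).

8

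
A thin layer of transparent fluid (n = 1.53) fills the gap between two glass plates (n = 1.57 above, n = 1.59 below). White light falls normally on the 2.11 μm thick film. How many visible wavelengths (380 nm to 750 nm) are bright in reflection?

8

At the upper boundary (n = 1.57 to n = 1.53) the reflected ray undergoes no phase shift.
Ray reflecting at the bottom interface goes from n = 1.53 toward n = 1.59: a half-wave phase shift.
Exactly one π shift → a net half-wave offset.
With one net inversion, constructive interference in reflection requires 2 n t = (m + ½) λ.
λ = 2 n t / (m + ½) = 6457 / (m + ½) nm.
m=8: 760 nm (IR); m=9: 680 nm (visible); m=10: 615 nm (visible); m=11: 561 nm (visible); m=12: 517 nm (visible); m=13: 478 nm (visible); m=14: 445 nm (visible); m=15: 417 nm (visible); m=16: 391 nm (visible); m=17: 369 nm (UV).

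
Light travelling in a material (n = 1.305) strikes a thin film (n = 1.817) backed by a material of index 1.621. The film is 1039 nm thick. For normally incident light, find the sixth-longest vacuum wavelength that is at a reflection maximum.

686 nm

At the upper boundary (n = 1.305 to n = 1.817) the reflected ray undergoes a half-wave phase shift.
At the lower boundary (n = 1.817 to n = 1.621) the reflected ray undergoes no phase shift.
The two reflections differ by half a wavelength.
With one net inversion, constructive interference in reflection requires 2 n t = (m + ½) λ.
λ = 2 n t / (m + ½). The sixth-longest wavelength is m = 5: λ = 2 × 1.817 × 1039 / 5.50 = 686 nm.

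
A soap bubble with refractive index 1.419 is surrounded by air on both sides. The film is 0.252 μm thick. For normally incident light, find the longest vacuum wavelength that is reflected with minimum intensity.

Ray reflecting at the top interface goes from n = 1.0 toward n = 1.419: a half-wave phase shift.
At the lower boundary (n = 1.419 to n = 1.0) the reflected ray undergoes no phase shift.
Net: one phase inversion between the two reflected rays.
So the condition for destructive reflection is 2 n t = m λ.
λ = 2 n t / m. The longest wavelength is m = 1: λ = 2 × 1.419 × 252 / 1.00 = 715 nm.

715 nm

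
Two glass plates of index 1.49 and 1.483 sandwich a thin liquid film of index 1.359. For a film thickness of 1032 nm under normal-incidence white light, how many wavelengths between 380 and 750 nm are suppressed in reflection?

Ray reflecting at the top interface goes from n = 1.49 toward n = 1.359: no phase shift.
At the lower boundary (n = 1.359 to n = 1.483) the reflected ray undergoes a half-wave phase shift.
Net: one phase inversion between the two reflected rays.
For minimum reflection here: 2 n t = m λ.
λ = 2 n t / m = 2805 / m nm.
m=3: 935 nm (IR); m=4: 701 nm (visible); m=5: 561 nm (visible); m=6: 467 nm (visible); m=7: 401 nm (visible); m=8: 351 nm (UV).

4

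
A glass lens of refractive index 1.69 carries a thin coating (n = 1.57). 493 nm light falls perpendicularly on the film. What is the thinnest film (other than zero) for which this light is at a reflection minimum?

Top surface (1.0 → 1.57): reflection off a higher-index medium gives a half-wave phase shift.
Bottom surface (1.57 → 1.69): reflection off a higher-index medium gives a half-wave phase shift.
Zero or two π shifts → no net half-wave offset.
For weak reflection here: 2 n t = (m + ½) λ.
Minimum at m = 0: t = λ / (4 n) = 493 / (4 × 1.57) = 78.5 nm.

78.5 nm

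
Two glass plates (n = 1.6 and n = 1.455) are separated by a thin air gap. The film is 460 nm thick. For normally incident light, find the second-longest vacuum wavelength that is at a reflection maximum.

Top surface (1.6 → 1.0): reflection off a lower-index medium gives no phase shift.
At the lower boundary (n = 1.0 to n = 1.455) the reflected ray undergoes a half-wave phase shift.
Exactly one π shift → a net half-wave offset.
With one net inversion, constructive interference in reflection requires 2 n t = (m + ½) λ.
λ = 2 n t / (m + ½). The second-longest wavelength is m = 1: λ = 2 × 1.0 × 460 / 1.50 = 613 nm.

613 nm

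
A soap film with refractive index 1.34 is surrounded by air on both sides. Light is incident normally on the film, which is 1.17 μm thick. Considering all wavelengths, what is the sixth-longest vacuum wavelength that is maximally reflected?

Top surface (1.0 → 1.34): reflection off a higher-index medium gives a half-wave phase shift.
At the lower boundary (n = 1.34 to n = 1.0) the reflected ray undergoes no phase shift.
Net: one phase inversion between the two reflected rays.
So the condition for constructive reflection is 2 n t = (m + ½) λ.
λ = 2 n t / (m + ½). The sixth-longest wavelength is m = 5: λ = 2 × 1.34 × 1170 / 5.50 = 570 nm.

570 nm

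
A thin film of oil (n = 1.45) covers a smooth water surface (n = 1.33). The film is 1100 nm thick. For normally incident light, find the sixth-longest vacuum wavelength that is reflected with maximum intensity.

Top surface (1.0 → 1.45): reflection off a higher-index medium gives a half-wave phase shift.
At the lower boundary (n = 1.45 to n = 1.33) the reflected ray undergoes no phase shift.
The two reflections differ by half a wavelength.
For bright reflection here: 2 n t = (m + ½) λ.
λ = 2 n t / (m + ½). The sixth-longest wavelength is m = 5: λ = 2 × 1.45 × 1100 / 5.50 = 580 nm.

580 nm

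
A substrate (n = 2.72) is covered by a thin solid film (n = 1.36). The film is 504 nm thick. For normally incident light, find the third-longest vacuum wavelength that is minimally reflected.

Top surface (1.0 → 1.36): reflection off a higher-index medium gives a half-wave phase shift.
Ray reflecting at the bottom interface goes from n = 1.36 toward n = 2.72: a half-wave phase shift.
Net: no relative phase inversion (both shifts match).
With no net inversion, destructive interference in reflection requires 2 n t = (m + ½) λ.
λ = 2 n t / (m + ½). The third-longest wavelength is m = 2: λ = 2 × 1.36 × 504 / 2.50 = 548 nm.

548 nm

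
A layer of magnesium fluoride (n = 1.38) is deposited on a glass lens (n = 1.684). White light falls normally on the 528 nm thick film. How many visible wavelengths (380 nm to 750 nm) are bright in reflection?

2

Ray reflecting at the top interface goes from n = 1.0 toward n = 1.38: a half-wave phase shift.
Bottom surface (1.38 → 1.684): reflection off a higher-index medium gives a half-wave phase shift.
The two reflections carry the same phase change, so no net offset.
With no net inversion, constructive interference in reflection requires 2 n t = m λ.
λ = 2 n t / m = 1457 / m nm.
m=1: 1457 nm (IR); m=2: 729 nm (visible); m=3: 486 nm (visible); m=4: 364 nm (UV).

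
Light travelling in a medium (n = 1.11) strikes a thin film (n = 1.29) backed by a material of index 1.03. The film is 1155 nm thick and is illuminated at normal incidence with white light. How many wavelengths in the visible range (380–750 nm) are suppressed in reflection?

4

Top surface (1.11 → 1.29): reflection off a higher-index medium gives a half-wave phase shift.
Bottom surface (1.29 → 1.03): reflection off a lower-index medium gives no phase shift.
Net: one phase inversion between the two reflected rays.
For minimum reflection here: 2 n t = m λ.
λ = 2 n t / m = 2980 / m nm.
m=3: 993 nm (IR); m=4: 745 nm (visible); m=5: 596 nm (visible); m=6: 497 nm (visible); m=7: 426 nm (visible); m=8: 372 nm (UV).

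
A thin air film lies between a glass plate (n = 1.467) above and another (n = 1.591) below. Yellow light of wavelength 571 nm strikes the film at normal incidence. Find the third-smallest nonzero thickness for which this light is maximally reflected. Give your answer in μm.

Ray reflecting at the top interface goes from n = 1.467 toward n = 1.0: no phase shift.
At the lower boundary (n = 1.0 to n = 1.591) the reflected ray undergoes a half-wave phase shift.
Net: one phase inversion between the two reflected rays.
For bright reflection here: 2 n t = (m + ½) λ.
The third-smallest nonzero thickness corresponds to m = 2: t = (m + ½) λ / (2 n) = 2.50 × 571 / (2 × 1.0) = 714 nm.

0.714 μm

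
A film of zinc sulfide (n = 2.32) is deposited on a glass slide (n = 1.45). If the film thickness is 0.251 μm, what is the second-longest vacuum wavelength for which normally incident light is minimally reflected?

Top surface (1.0 → 2.32): reflection off a higher-index medium gives a half-wave phase shift.
Ray reflecting at the bottom interface goes from n = 2.32 toward n = 1.45: no phase shift.
The two reflections differ by half a wavelength.
For weak reflection here: 2 n t = m λ.
λ = 2 n t / m. The second-longest wavelength is m = 2: λ = 2 × 2.32 × 251 / 2.00 = 582 nm.

582 nm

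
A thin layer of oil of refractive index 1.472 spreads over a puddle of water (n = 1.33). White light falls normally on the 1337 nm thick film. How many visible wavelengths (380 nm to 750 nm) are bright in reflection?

Ray reflecting at the top interface goes from n = 1.0 toward n = 1.472: a half-wave phase shift.
At the lower boundary (n = 1.472 to n = 1.33) the reflected ray undergoes no phase shift.
Net: one phase inversion between the two reflected rays.
With one net inversion, constructive interference in reflection requires 2 n t = (m + ½) λ.
λ = 2 n t / (m + ½) = 3936 / (m + ½) nm.
m=4: 875 nm (IR); m=5: 716 nm (visible); m=6: 606 nm (visible); m=7: 525 nm (visible); m=8: 463 nm (visible); m=9: 414 nm (visible); m=10: 375 nm (UV).

5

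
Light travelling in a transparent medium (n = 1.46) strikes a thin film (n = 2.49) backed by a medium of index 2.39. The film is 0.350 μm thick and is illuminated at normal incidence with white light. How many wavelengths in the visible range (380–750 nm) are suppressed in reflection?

Top surface (1.46 → 2.49): reflection off a higher-index medium gives a half-wave phase shift.
Bottom surface (2.49 → 2.39): reflection off a lower-index medium gives no phase shift.
Net: one phase inversion between the two reflected rays.
For dark reflection here: 2 n t = m λ.
λ = 2 n t / m = 1743 / m nm.
m=2: 872 nm (IR); m=3: 581 nm (visible); m=4: 436 nm (visible); m=5: 349 nm (UV).

2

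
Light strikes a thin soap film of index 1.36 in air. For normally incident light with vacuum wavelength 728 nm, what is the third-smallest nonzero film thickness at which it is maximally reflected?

Ray reflecting at the top interface goes from n = 1.0 toward n = 1.36: a half-wave phase shift.
Bottom surface (1.36 → 1.0): reflection off a lower-index medium gives no phase shift.
Net: one phase inversion between the two reflected rays.
So the condition for constructive reflection is 2 n t = (m + ½) λ.
The third-smallest nonzero thickness corresponds to m = 2: t = (m + ½) λ / (2 n) = 2.50 × 728 / (2 × 1.36) = 669 nm.

669 nm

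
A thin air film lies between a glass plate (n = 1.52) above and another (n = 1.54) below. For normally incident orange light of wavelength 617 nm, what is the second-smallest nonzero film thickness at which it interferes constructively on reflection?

463 nm

Ray reflecting at the top interface goes from n = 1.52 toward n = 1.0: no phase shift.
At the lower boundary (n = 1.0 to n = 1.54) the reflected ray undergoes a half-wave phase shift.
Exactly one π shift → a net half-wave offset.
For strong reflection here: 2 n t = (m + ½) λ.
The second-smallest nonzero thickness corresponds to m = 1: t = (m + ½) λ / (2 n) = 1.50 × 617 / (2 × 1.0) = 463 nm.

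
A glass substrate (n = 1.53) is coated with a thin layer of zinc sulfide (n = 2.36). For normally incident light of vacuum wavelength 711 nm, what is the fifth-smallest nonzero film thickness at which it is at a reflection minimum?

At the upper boundary (n = 1.0 to n = 2.36) the reflected ray undergoes a half-wave phase shift.
Ray reflecting at the bottom interface goes from n = 2.36 toward n = 1.53: no phase shift.
Exactly one π shift → a net half-wave offset.
For dark reflection here: 2 n t = m λ.
The fifth-smallest nonzero thickness corresponds to m = 5: t = m λ / (2 n) = 5.00 × 711 / (2 × 2.36) = 753 nm.

753 nm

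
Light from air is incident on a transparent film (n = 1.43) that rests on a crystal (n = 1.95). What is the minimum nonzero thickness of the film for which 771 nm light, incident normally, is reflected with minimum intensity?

Top surface (1.0 → 1.43): reflection off a higher-index medium gives a half-wave phase shift.
At the lower boundary (n = 1.43 to n = 1.95) the reflected ray undergoes a half-wave phase shift.
The two reflections carry the same phase change, so no net offset.
With no net inversion, destructive interference in reflection requires 2 n t = (m + ½) λ.
Minimum at m = 0: t = λ / (4 n) = 771 / (4 × 1.43) = 135 nm.

135 nm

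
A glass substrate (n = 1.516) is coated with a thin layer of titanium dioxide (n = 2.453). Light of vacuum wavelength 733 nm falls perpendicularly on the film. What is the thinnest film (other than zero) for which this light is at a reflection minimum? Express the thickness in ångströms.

1494 Å

At the upper boundary (n = 1.0 to n = 2.453) the reflected ray undergoes a half-wave phase shift.
Bottom surface (2.453 → 1.516): reflection off a lower-index medium gives no phase shift.
Net: one phase inversion between the two reflected rays.
For minimum reflection here: 2 n t = m λ.
Minimum nonzero at m = 1: t = λ / (2 n) = 733 / (2 × 2.453) = 149 nm.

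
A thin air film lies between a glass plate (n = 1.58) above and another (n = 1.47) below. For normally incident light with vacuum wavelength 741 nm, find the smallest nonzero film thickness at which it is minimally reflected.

Ray reflecting at the top interface goes from n = 1.58 toward n = 1.0: no phase shift.
At the lower boundary (n = 1.0 to n = 1.47) the reflected ray undergoes a half-wave phase shift.
Exactly one π shift → a net half-wave offset.
For minimum reflection here: 2 n t = m λ.
Minimum nonzero at m = 1: t = λ / (2 n) = 741 / (2 × 1.0) = 371 nm.

371 nm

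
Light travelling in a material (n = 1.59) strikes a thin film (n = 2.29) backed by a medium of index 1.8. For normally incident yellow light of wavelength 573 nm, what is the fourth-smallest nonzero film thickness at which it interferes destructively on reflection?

At the upper boundary (n = 1.59 to n = 2.29) the reflected ray undergoes a half-wave phase shift.
Ray reflecting at the bottom interface goes from n = 2.29 toward n = 1.8: no phase shift.
The two reflections differ by half a wavelength.
With one net inversion, destructive interference in reflection requires 2 n t = m λ.
The fourth-smallest nonzero thickness corresponds to m = 4: t = m λ / (2 n) = 4.00 × 573 / (2 × 2.29) = 500 nm.

500 nm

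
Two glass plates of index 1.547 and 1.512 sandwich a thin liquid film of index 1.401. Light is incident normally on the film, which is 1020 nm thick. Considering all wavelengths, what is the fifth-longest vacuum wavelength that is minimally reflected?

572 nm

Top surface (1.547 → 1.401): reflection off a lower-index medium gives no phase shift.
At the lower boundary (n = 1.401 to n = 1.512) the reflected ray undergoes a half-wave phase shift.
Net: one phase inversion between the two reflected rays.
So the condition for destructive reflection is 2 n t = m λ.
λ = 2 n t / m. The fifth-longest wavelength is m = 5: λ = 2 × 1.401 × 1020 / 5.00 = 572 nm.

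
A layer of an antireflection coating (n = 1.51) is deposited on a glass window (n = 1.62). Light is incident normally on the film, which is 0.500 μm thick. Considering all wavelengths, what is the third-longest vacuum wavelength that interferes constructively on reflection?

503 nm

Top surface (1.0 → 1.51): reflection off a higher-index medium gives a half-wave phase shift.
Bottom surface (1.51 → 1.62): reflection off a higher-index medium gives a half-wave phase shift.
The two reflections carry the same phase change, so no net offset.
With no net inversion, constructive interference in reflection requires 2 n t = m λ.
λ = 2 n t / m. The third-longest wavelength is m = 3: λ = 2 × 1.51 × 500 / 3.00 = 503 nm.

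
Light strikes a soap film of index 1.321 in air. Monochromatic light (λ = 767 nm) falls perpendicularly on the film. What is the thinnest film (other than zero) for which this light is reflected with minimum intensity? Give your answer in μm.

0.290 μm

Top surface (1.0 → 1.321): reflection off a higher-index medium gives a half-wave phase shift.
Bottom surface (1.321 → 1.0): reflection off a lower-index medium gives no phase shift.
Exactly one π shift → a net half-wave offset.
So the condition for destructive reflection is 2 n t = m λ.
Minimum nonzero at m = 1: t = λ / (2 n) = 767 / (2 × 1.321) = 290 nm.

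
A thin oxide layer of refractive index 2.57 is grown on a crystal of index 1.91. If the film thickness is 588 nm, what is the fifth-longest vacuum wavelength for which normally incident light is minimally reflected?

At the upper boundary (n = 1.0 to n = 2.57) the reflected ray undergoes a half-wave phase shift.
At the lower boundary (n = 2.57 to n = 1.91) the reflected ray undergoes no phase shift.
Exactly one π shift → a net half-wave offset.
With one net inversion, destructive interference in reflection requires 2 n t = m λ.
λ = 2 n t / m. The fifth-longest wavelength is m = 5: λ = 2 × 2.57 × 588 / 5.00 = 604 nm.

604 nm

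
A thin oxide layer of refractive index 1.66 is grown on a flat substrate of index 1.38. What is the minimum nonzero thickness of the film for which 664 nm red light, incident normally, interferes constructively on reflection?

Ray reflecting at the top interface goes from n = 1.0 toward n = 1.66: a half-wave phase shift.
Bottom surface (1.66 → 1.38): reflection off a lower-index medium gives no phase shift.
The two reflections differ by half a wavelength.
For bright reflection here: 2 n t = (m + ½) λ.
Minimum at m = 0: t = λ / (4 n) = 664 / (4 × 1.66) = 100 nm.

100 nm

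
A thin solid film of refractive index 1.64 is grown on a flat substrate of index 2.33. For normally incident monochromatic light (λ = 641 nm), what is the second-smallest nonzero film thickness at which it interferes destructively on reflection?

Ray reflecting at the top interface goes from n = 1.0 toward n = 1.64: a half-wave phase shift.
At the lower boundary (n = 1.64 to n = 2.33) the reflected ray undergoes a half-wave phase shift.
Net: no relative phase inversion (both shifts match).
With no net inversion, destructive interference in reflection requires 2 n t = (m + ½) λ.
The second-smallest nonzero thickness corresponds to m = 1: t = (m + ½) λ / (2 n) = 1.50 × 641 / (2 × 1.64) = 293 nm.

293 nm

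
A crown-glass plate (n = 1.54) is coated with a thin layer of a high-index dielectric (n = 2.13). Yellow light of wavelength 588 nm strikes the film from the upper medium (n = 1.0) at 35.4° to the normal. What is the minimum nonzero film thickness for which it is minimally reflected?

At the upper boundary (n = 1.0 to n = 2.13) the reflected ray undergoes a half-wave phase shift.
Ray reflecting at the bottom interface goes from n = 2.13 toward n = 1.54: no phase shift.
Net: one phase inversion between the two reflected rays.
So the condition for destructive reflection is 2 n t cos θ_r = m λ.
Snell's law: 1.0 sin 35.4° = 2.13 sin θ_r → sin θ_r = 0.272, cos θ_r = 0.962.
Minimum nonzero at m = 1: t = λ / (2 n cos θ_r) = 588 / (2 × 2.13 × 0.962) = 143 nm.

143 nm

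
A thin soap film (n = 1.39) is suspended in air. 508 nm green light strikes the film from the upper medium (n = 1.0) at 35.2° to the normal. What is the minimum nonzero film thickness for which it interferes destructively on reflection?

Ray reflecting at the top interface goes from n = 1.0 toward n = 1.39: a half-wave phase shift.
Bottom surface (1.39 → 1.0): reflection off a lower-index medium gives no phase shift.
The two reflections differ by half a wavelength.
With one net inversion, destructive interference in reflection requires 2 n t cos θ_r = m λ.
Snell's law: 1.0 sin 35.2° = 1.39 sin θ_r → sin θ_r = 0.415, cos θ_r = 0.910.
Minimum nonzero at m = 1: t = λ / (2 n cos θ_r) = 508 / (2 × 1.39 × 0.910) = 201 nm.

201 nm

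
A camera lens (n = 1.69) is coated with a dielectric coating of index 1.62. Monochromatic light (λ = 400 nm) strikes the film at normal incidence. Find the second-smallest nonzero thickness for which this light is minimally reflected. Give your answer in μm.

At the upper boundary (n = 1.0 to n = 1.62) the reflected ray undergoes a half-wave phase shift.
Ray reflecting at the bottom interface goes from n = 1.62 toward n = 1.69: a half-wave phase shift.
Net: no relative phase inversion (both shifts match).
So the condition for destructive reflection is 2 n t = (m + ½) λ.
The second-smallest nonzero thickness corresponds to m = 1: t = (m + ½) λ / (2 n) = 1.50 × 400 / (2 × 1.62) = 185 nm.

0.185 μm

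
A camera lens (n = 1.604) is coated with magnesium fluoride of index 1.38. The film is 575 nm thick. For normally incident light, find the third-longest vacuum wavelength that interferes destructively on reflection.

635 nm

At the upper boundary (n = 1.0 to n = 1.38) the reflected ray undergoes a half-wave phase shift.
Ray reflecting at the bottom interface goes from n = 1.38 toward n = 1.604: a half-wave phase shift.
Zero or two π shifts → no net half-wave offset.
For minimum reflection here: 2 n t = (m + ½) λ.
λ = 2 n t / (m + ½). The third-longest wavelength is m = 2: λ = 2 × 1.38 × 575 / 2.50 = 635 nm.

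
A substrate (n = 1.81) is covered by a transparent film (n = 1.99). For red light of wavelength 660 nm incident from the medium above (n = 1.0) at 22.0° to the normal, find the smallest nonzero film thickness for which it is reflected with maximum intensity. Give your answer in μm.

0.0844 μm

Top surface (1.0 → 1.99): reflection off a higher-index medium gives a half-wave phase shift.
Bottom surface (1.99 → 1.81): reflection off a lower-index medium gives no phase shift.
The two reflections differ by half a wavelength.
So the condition for constructive reflection is 2 n t cos θ_r = (m + ½) λ.
Snell's law: 1.0 sin 22.0° = 1.99 sin θ_r → sin θ_r = 0.188, cos θ_r = 0.982.
Minimum at m = 0: t = λ / (4 n cos θ_r) = 660 / (4 × 1.99 × 0.982) = 84.4 nm.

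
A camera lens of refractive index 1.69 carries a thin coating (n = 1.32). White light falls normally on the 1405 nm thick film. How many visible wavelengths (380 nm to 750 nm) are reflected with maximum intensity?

5

Top surface (1.0 → 1.32): reflection off a higher-index medium gives a half-wave phase shift.
Bottom surface (1.32 → 1.69): reflection off a higher-index medium gives a half-wave phase shift.
The two reflections carry the same phase change, so no net offset.
For bright reflection here: 2 n t = m λ.
λ = 2 n t / m = 3709 / m nm.
m=4: 927 nm (IR); m=5: 742 nm (visible); m=6: 618 nm (visible); m=7: 530 nm (visible); m=8: 464 nm (visible); m=9: 412 nm (visible); m=10: 371 nm (UV).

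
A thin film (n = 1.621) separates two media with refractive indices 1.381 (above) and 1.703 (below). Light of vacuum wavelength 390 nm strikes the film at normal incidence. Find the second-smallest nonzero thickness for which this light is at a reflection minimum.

At the upper boundary (n = 1.381 to n = 1.621) the reflected ray undergoes a half-wave phase shift.
Ray reflecting at the bottom interface goes from n = 1.621 toward n = 1.703: a half-wave phase shift.
Net: no relative phase inversion (both shifts match).
So the condition for destructive reflection is 2 n t = (m + ½) λ.
The second-smallest nonzero thickness corresponds to m = 1: t = (m + ½) λ / (2 n) = 1.50 × 390 / (2 × 1.621) = 180 nm.

180 nm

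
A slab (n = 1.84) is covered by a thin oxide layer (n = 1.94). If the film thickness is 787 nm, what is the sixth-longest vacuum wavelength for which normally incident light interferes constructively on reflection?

Top surface (1.0 → 1.94): reflection off a higher-index medium gives a half-wave phase shift.
Bottom surface (1.94 → 1.84): reflection off a lower-index medium gives no phase shift.
Net: one phase inversion between the two reflected rays.
So the condition for constructive reflection is 2 n t = (m + ½) λ.
λ = 2 n t / (m + ½). The sixth-longest wavelength is m = 5: λ = 2 × 1.94 × 787 / 5.50 = 555 nm.

555 nm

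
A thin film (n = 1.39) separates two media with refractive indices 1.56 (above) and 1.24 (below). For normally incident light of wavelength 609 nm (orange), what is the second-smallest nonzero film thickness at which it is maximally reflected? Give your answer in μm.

At the upper boundary (n = 1.56 to n = 1.39) the reflected ray undergoes no phase shift.
Ray reflecting at the bottom interface goes from n = 1.39 toward n = 1.24: no phase shift.
Net: no relative phase inversion (both shifts match).
With no net inversion, constructive interference in reflection requires 2 n t = m λ.
The second-smallest nonzero thickness corresponds to m = 2: t = m λ / (2 n) = 2.00 × 609 / (2 × 1.39) = 438 nm.

0.438 μm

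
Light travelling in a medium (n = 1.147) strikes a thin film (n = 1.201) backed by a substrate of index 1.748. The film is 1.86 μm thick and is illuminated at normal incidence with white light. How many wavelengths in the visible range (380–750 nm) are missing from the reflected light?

6

Top surface (1.147 → 1.201): reflection off a higher-index medium gives a half-wave phase shift.
Ray reflecting at the bottom interface goes from n = 1.201 toward n = 1.748: a half-wave phase shift.
Zero or two π shifts → no net half-wave offset.
For dark reflection here: 2 n t = (m + ½) λ.
λ = 2 n t / (m + ½) = 4468 / (m + ½) nm.
m=5: 812 nm (IR); m=6: 687 nm (visible); m=7: 596 nm (visible); m=8: 526 nm (visible); m=9: 470 nm (visible); m=10: 425 nm (visible); m=11: 388 nm (visible); m=12: 357 nm (UV).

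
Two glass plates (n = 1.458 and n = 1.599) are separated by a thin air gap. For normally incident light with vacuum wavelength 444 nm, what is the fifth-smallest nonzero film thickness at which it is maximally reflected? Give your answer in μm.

0.999 μm

Top surface (1.458 → 1.0): reflection off a lower-index medium gives no phase shift.
Bottom surface (1.0 → 1.599): reflection off a higher-index medium gives a half-wave phase shift.
Exactly one π shift → a net half-wave offset.
So the condition for constructive reflection is 2 n t = (m + ½) λ.
The fifth-smallest nonzero thickness corresponds to m = 4: t = (m + ½) λ / (2 n) = 4.50 × 444 / (2 × 1.0) = 999 nm.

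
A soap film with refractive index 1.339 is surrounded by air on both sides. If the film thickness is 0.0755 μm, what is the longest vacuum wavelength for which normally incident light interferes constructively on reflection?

Ray reflecting at the top interface goes from n = 1.0 toward n = 1.339: a half-wave phase shift.
Bottom surface (1.339 → 1.0): reflection off a lower-index medium gives no phase shift.
Exactly one π shift → a net half-wave offset.
So the condition for constructive reflection is 2 n t = (m + ½) λ.
λ = 2 n t / (m + ½). The longest wavelength is m = 0: λ = 2 × 1.339 × 75.5 / 0.500 = 404 nm.

404 nm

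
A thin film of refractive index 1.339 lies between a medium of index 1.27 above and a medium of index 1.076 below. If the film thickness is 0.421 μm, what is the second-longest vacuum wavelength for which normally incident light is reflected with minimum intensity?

At the upper boundary (n = 1.27 to n = 1.339) the reflected ray undergoes a half-wave phase shift.
Bottom surface (1.339 → 1.076): reflection off a lower-index medium gives no phase shift.
Exactly one π shift → a net half-wave offset.
So the condition for destructive reflection is 2 n t = m λ.
λ = 2 n t / m. The second-longest wavelength is m = 2: λ = 2 × 1.339 × 421 / 2.00 = 564 nm.

564 nm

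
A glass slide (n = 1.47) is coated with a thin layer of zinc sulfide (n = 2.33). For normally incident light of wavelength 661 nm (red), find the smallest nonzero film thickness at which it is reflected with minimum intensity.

142 nm

Top surface (1.0 → 2.33): reflection off a higher-index medium gives a half-wave phase shift.
Bottom surface (2.33 → 1.47): reflection off a lower-index medium gives no phase shift.
The two reflections differ by half a wavelength.
With one net inversion, destructive interference in reflection requires 2 n t = m λ.
Minimum nonzero at m = 1: t = λ / (2 n) = 661 / (2 × 2.33) = 142 nm.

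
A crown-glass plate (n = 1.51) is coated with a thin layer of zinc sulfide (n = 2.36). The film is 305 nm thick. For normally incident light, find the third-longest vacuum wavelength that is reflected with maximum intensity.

576 nm

Ray reflecting at the top interface goes from n = 1.0 toward n = 2.36: a half-wave phase shift.
Bottom surface (2.36 → 1.51): reflection off a lower-index medium gives no phase shift.
Net: one phase inversion between the two reflected rays.
With one net inversion, constructive interference in reflection requires 2 n t = (m + ½) λ.
λ = 2 n t / (m + ½). The third-longest wavelength is m = 2: λ = 2 × 2.36 × 305 / 2.50 = 576 nm.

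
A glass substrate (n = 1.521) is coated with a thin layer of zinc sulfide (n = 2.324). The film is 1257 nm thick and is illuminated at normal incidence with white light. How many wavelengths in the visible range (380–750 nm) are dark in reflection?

8

Ray reflecting at the top interface goes from n = 1.0 toward n = 2.324: a half-wave phase shift.
Ray reflecting at the bottom interface goes from n = 2.324 toward n = 1.521: no phase shift.
Exactly one π shift → a net half-wave offset.
For minimum reflection here: 2 n t = m λ.
λ = 2 n t / m = 5843 / m nm.
m=7: 835 nm (IR); m=8: 730 nm (visible); m=9: 649 nm (visible); m=10: 584 nm (visible); m=11: 531 nm (visible); m=12: 487 nm (visible); m=13: 449 nm (visible); m=14: 417 nm (visible); m=15: 390 nm (visible); m=16: 365 nm (UV).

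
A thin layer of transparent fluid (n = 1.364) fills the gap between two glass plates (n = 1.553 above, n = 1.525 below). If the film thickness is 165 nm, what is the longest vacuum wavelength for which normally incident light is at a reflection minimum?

Top surface (1.553 → 1.364): reflection off a lower-index medium gives no phase shift.
Bottom surface (1.364 → 1.525): reflection off a higher-index medium gives a half-wave phase shift.
The two reflections differ by half a wavelength.
With one net inversion, destructive interference in reflection requires 2 n t = m λ.
λ = 2 n t / m. The longest wavelength is m = 1: λ = 2 × 1.364 × 165 / 1.00 = 450 nm.

450 nm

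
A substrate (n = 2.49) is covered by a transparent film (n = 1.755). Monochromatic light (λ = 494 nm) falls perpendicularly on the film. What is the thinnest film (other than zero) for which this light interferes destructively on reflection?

At the upper boundary (n = 1.0 to n = 1.755) the reflected ray undergoes a half-wave phase shift.
At the lower boundary (n = 1.755 to n = 2.49) the reflected ray undergoes a half-wave phase shift.
Net: no relative phase inversion (both shifts match).
With no net inversion, destructive interference in reflection requires 2 n t = (m + ½) λ.
Minimum at m = 0: t = λ / (4 n) = 494 / (4 × 1.755) = 70.4 nm.

70.4 nm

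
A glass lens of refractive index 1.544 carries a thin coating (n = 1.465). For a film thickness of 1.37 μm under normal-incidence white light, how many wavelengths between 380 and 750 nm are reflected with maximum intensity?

Top surface (1.0 → 1.465): reflection off a higher-index medium gives a half-wave phase shift.
Bottom surface (1.465 → 1.544): reflection off a higher-index medium gives a half-wave phase shift.
Zero or two π shifts → no net half-wave offset.
So the condition for constructive reflection is 2 n t = m λ.
λ = 2 n t / m = 4014 / m nm.
m=5: 803 nm (IR); m=6: 669 nm (visible); m=7: 573 nm (visible); m=8: 502 nm (visible); m=9: 446 nm (visible); m=10: 401 nm (visible); m=11: 365 nm (UV).

5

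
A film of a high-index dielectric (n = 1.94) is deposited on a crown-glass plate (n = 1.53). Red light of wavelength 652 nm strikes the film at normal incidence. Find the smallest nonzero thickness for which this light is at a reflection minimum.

At the upper boundary (n = 1.0 to n = 1.94) the reflected ray undergoes a half-wave phase shift.
Ray reflecting at the bottom interface goes from n = 1.94 toward n = 1.53: no phase shift.
The two reflections differ by half a wavelength.
So the condition for destructive reflection is 2 n t = m λ.
The smallest nonzero thickness corresponds to m = 1: t = m λ / (2 n) = 1.00 × 652 / (2 × 1.94) = 168 nm.

168 nm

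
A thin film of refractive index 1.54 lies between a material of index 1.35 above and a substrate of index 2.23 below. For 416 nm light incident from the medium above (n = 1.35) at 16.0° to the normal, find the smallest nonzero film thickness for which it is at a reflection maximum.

139 nm

Ray reflecting at the top interface goes from n = 1.35 toward n = 1.54: a half-wave phase shift.
At the lower boundary (n = 1.54 to n = 2.23) the reflected ray undergoes a half-wave phase shift.
Net: no relative phase inversion (both shifts match).
For maximum reflection here: 2 n t cos θ_r = m λ.
Snell's law: 1.35 sin 16.0° = 1.54 sin θ_r → sin θ_r = 0.242, cos θ_r = 0.970.
Minimum nonzero at m = 1: t = λ / (2 n cos θ_r) = 416 / (2 × 1.54 × 0.970) = 139 nm.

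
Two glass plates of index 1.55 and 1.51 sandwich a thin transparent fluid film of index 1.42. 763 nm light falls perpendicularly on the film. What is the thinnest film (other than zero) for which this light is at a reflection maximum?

Ray reflecting at the top interface goes from n = 1.55 toward n = 1.42: no phase shift.
Ray reflecting at the bottom interface goes from n = 1.42 toward n = 1.51: a half-wave phase shift.
The two reflections differ by half a wavelength.
So the condition for constructive reflection is 2 n t = (m + ½) λ.
Minimum at m = 0: t = λ / (4 n) = 763 / (4 × 1.42) = 134 nm.

134 nm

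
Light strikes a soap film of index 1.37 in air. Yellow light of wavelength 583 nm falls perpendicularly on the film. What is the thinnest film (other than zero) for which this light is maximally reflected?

At the upper boundary (n = 1.0 to n = 1.37) the reflected ray undergoes a half-wave phase shift.
Ray reflecting at the bottom interface goes from n = 1.37 toward n = 1.0: no phase shift.
Exactly one π shift → a net half-wave offset.
For bright reflection here: 2 n t = (m + ½) λ.
Minimum at m = 0: t = λ / (4 n) = 583 / (4 × 1.37) = 106 nm.

106 nm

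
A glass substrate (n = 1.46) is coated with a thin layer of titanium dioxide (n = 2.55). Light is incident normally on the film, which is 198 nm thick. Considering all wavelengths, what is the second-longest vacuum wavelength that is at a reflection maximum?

At the upper boundary (n = 1.0 to n = 2.55) the reflected ray undergoes a half-wave phase shift.
Ray reflecting at the bottom interface goes from n = 2.55 toward n = 1.46: no phase shift.
The two reflections differ by half a wavelength.
So the condition for constructive reflection is 2 n t = (m + ½) λ.
λ = 2 n t / (m + ½). The second-longest wavelength is m = 1: λ = 2 × 2.55 × 198 / 1.50 = 673 nm.

673 nm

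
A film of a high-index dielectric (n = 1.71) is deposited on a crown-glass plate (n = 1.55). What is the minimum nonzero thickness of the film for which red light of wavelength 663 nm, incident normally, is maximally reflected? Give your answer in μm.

Ray reflecting at the top interface goes from n = 1.0 toward n = 1.71: a half-wave phase shift.
Ray reflecting at the bottom interface goes from n = 1.71 toward n = 1.55: no phase shift.
The two reflections differ by half a wavelength.
For bright reflection here: 2 n t = (m + ½) λ.
Minimum at m = 0: t = λ / (4 n) = 663 / (4 × 1.71) = 96.9 nm.

0.0969 μm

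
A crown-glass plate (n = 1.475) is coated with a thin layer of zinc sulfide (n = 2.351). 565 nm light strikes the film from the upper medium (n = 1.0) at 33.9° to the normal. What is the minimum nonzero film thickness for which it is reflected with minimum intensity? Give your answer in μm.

Top surface (1.0 → 2.351): reflection off a higher-index medium gives a half-wave phase shift.
Bottom surface (2.351 → 1.475): reflection off a lower-index medium gives no phase shift.
The two reflections differ by half a wavelength.
With one net inversion, destructive interference in reflection requires 2 n t cos θ_r = m λ.
Snell's law: 1.0 sin 33.9° = 2.351 sin θ_r → sin θ_r = 0.237, cos θ_r = 0.971.
Minimum nonzero at m = 1: t = λ / (2 n cos θ_r) = 565 / (2 × 2.351 × 0.971) = 124 nm.

0.124 μm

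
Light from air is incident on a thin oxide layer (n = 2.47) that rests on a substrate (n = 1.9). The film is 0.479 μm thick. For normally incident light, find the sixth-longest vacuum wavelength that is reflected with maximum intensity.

Ray reflecting at the top interface goes from n = 1.0 toward n = 2.47: a half-wave phase shift.
Ray reflecting at the bottom interface goes from n = 2.47 toward n = 1.9: no phase shift.
Exactly one π shift → a net half-wave offset.
With one net inversion, constructive interference in reflection requires 2 n t = (m + ½) λ.
λ = 2 n t / (m + ½). The sixth-longest wavelength is m = 5: λ = 2 × 2.47 × 479 / 5.50 = 430 nm.

430 nm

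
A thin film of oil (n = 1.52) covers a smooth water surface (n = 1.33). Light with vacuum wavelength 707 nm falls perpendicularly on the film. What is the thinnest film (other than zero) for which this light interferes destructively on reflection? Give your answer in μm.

0.233 μm

At the upper boundary (n = 1.0 to n = 1.52) the reflected ray undergoes a half-wave phase shift.
At the lower boundary (n = 1.52 to n = 1.33) the reflected ray undergoes no phase shift.
Net: one phase inversion between the two reflected rays.
For weak reflection here: 2 n t = m λ.
Minimum nonzero at m = 1: t = λ / (2 n) = 707 / (2 × 1.52) = 233 nm.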